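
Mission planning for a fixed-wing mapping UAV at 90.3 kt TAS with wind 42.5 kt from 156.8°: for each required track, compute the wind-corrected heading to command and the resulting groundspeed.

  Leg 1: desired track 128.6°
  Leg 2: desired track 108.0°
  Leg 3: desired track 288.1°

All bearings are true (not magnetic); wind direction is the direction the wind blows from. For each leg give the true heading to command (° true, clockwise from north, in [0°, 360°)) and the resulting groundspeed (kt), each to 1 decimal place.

Leg 1: desired track 128.6°; wind correction +12.9° → command heading 141.5°, groundspeed 50.6 kt
Leg 2: desired track 108.0°; wind correction +20.7° → command heading 128.7°, groundspeed 56.5 kt
Leg 3: desired track 288.1°; wind correction -20.7° → command heading 267.4°, groundspeed 112.5 kt

Leg 1: heading=141.5°, groundspeed=50.6 kt
Leg 2: heading=128.7°, groundspeed=56.5 kt
Leg 3: heading=267.4°, groundspeed=112.5 kt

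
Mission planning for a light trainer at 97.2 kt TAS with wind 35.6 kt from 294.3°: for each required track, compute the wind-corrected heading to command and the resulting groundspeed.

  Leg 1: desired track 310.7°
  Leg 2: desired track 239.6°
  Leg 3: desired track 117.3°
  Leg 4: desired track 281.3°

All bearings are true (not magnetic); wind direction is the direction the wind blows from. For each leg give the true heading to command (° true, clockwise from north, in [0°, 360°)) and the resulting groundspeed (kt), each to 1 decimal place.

Leg 1: heading=304.8°, groundspeed=62.5 kt
Leg 2: heading=257.0°, groundspeed=72.2 kt
Leg 3: heading=118.4°, groundspeed=132.7 kt
Leg 4: heading=286.0°, groundspeed=62.2 kt

Leg 1: desired track 310.7°; wind correction -5.9° → command heading 304.8°, groundspeed 62.5 kt
Leg 2: desired track 239.6°; wind correction +17.4° → command heading 257.0°, groundspeed 72.2 kt
Leg 3: desired track 117.3°; wind correction +1.1° → command heading 118.4°, groundspeed 132.7 kt
Leg 4: desired track 281.3°; wind correction +4.7° → command heading 286.0°, groundspeed 62.2 kt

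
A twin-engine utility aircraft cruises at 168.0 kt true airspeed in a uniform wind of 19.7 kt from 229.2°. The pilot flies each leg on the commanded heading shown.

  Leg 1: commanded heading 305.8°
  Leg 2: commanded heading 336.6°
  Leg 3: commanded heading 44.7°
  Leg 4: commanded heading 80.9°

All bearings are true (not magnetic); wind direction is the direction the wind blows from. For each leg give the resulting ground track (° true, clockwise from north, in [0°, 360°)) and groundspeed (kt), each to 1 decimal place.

Leg 1: heading 305.8°; drift +6.7° → track 312.5°, groundspeed 164.6 kt
Leg 2: heading 336.6°; drift +6.2° → track 342.8°, groundspeed 174.9 kt
Leg 3: heading 44.7°; drift +0.5° → track 45.2°, groundspeed 187.6 kt
Leg 4: heading 80.9°; drift -3.2° → track 77.7°, groundspeed 185.1 kt

Leg 1: track=312.5°, groundspeed=164.6 kt
Leg 2: track=342.8°, groundspeed=174.9 kt
Leg 3: track=45.2°, groundspeed=187.6 kt
Leg 4: track=77.7°, groundspeed=185.1 kt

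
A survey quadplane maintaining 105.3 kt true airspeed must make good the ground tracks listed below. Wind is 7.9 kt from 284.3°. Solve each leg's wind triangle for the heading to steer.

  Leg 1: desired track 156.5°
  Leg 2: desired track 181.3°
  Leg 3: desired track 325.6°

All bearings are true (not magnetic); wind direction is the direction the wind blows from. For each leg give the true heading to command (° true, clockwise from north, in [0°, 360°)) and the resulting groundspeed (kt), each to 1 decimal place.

Leg 1: desired track 156.5°; wind correction +3.4° → command heading 159.9°, groundspeed 110.0 kt
Leg 2: desired track 181.3°; wind correction +4.2° → command heading 185.5°, groundspeed 106.8 kt
Leg 3: desired track 325.6°; wind correction -2.8° → command heading 322.8°, groundspeed 99.2 kt

Leg 1: heading=159.9°, groundspeed=110.0 kt
Leg 2: heading=185.5°, groundspeed=106.8 kt
Leg 3: heading=322.8°, groundspeed=99.2 kt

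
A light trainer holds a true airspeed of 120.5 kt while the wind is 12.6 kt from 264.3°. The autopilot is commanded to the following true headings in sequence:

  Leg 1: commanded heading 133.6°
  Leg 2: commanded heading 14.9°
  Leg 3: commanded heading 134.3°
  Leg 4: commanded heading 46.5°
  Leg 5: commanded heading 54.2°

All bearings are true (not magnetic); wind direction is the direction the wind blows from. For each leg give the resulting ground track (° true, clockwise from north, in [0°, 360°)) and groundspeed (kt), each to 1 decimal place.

Leg 1: track=129.4°, groundspeed=129.1 kt
Leg 2: track=20.3°, groundspeed=125.5 kt
Leg 3: track=130.0°, groundspeed=129.0 kt
Leg 4: track=49.9°, groundspeed=130.7 kt
Leg 5: track=57.0°, groundspeed=131.6 kt

Leg 1: heading 133.6°; drift -4.2° → track 129.4°, groundspeed 129.1 kt
Leg 2: heading 14.9°; drift +5.4° → track 20.3°, groundspeed 125.5 kt
Leg 3: heading 134.3°; drift -4.3° → track 130.0°, groundspeed 129.0 kt
Leg 4: heading 46.5°; drift +3.4° → track 49.9°, groundspeed 130.7 kt
Leg 5: heading 54.2°; drift +2.8° → track 57.0°, groundspeed 131.6 kt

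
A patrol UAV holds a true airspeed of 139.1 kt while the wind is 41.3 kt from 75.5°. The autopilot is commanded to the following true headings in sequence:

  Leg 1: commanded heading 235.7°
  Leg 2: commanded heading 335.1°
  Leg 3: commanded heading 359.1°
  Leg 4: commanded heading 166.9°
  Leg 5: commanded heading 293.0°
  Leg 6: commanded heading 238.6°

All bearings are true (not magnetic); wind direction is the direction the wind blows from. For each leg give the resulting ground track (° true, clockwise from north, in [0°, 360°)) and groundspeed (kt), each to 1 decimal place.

Leg 1: track=240.2°, groundspeed=178.5 kt
Leg 2: track=319.6°, groundspeed=152.1 kt
Leg 3: track=341.9°, groundspeed=135.5 kt
Leg 4: track=183.3°, groundspeed=146.1 kt
Leg 5: track=284.7°, groundspeed=173.7 kt
Leg 6: track=242.4°, groundspeed=179.0 kt

Leg 1: heading 235.7°; drift +4.5° → track 240.2°, groundspeed 178.5 kt
Leg 2: heading 335.1°; drift -15.5° → track 319.6°, groundspeed 152.1 kt
Leg 3: heading 359.1°; drift -17.2° → track 341.9°, groundspeed 135.5 kt
Leg 4: heading 166.9°; drift +16.4° → track 183.3°, groundspeed 146.1 kt
Leg 5: heading 293.0°; drift -8.3° → track 284.7°, groundspeed 173.7 kt
Leg 6: heading 238.6°; drift +3.8° → track 242.4°, groundspeed 179.0 kt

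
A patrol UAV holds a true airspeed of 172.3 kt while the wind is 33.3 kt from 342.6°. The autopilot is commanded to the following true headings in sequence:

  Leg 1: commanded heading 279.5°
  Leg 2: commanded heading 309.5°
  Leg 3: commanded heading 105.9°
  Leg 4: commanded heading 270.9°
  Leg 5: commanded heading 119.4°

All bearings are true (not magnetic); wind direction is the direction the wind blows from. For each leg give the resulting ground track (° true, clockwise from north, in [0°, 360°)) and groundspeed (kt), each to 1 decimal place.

Leg 1: heading 279.5°; drift -10.7° → track 268.8°, groundspeed 160.0 kt
Leg 2: heading 309.5°; drift -7.2° → track 302.3°, groundspeed 145.5 kt
Leg 3: heading 105.9°; drift +8.3° → track 114.2°, groundspeed 192.6 kt
Leg 4: heading 270.9°; drift -11.1° → track 259.8°, groundspeed 164.9 kt
Leg 5: heading 119.4°; drift +6.6° → track 126.0°, groundspeed 197.9 kt

Leg 1: track=268.8°, groundspeed=160.0 kt
Leg 2: track=302.3°, groundspeed=145.5 kt
Leg 3: track=114.2°, groundspeed=192.6 kt
Leg 4: track=259.8°, groundspeed=164.9 kt
Leg 5: track=126.0°, groundspeed=197.9 kt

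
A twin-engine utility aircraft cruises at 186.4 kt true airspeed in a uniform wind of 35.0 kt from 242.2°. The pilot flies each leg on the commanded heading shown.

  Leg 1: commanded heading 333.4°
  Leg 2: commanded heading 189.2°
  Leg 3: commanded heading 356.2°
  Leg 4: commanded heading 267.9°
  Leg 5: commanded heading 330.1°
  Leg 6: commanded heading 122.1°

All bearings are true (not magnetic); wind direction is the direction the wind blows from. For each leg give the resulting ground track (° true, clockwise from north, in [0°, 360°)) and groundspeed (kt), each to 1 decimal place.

Leg 1: track=344.0°, groundspeed=190.4 kt
Leg 2: track=179.6°, groundspeed=167.7 kt
Leg 3: track=5.3°, groundspeed=203.2 kt
Leg 4: track=273.5°, groundspeed=155.6 kt
Leg 5: track=340.8°, groundspeed=188.4 kt
Leg 6: track=113.7°, groundspeed=206.2 kt

Leg 1: heading 333.4°; drift +10.6° → track 344.0°, groundspeed 190.4 kt
Leg 2: heading 189.2°; drift -9.6° → track 179.6°, groundspeed 167.7 kt
Leg 3: heading 356.2°; drift +9.1° → track 5.3°, groundspeed 203.2 kt
Leg 4: heading 267.9°; drift +5.6° → track 273.5°, groundspeed 155.6 kt
Leg 5: heading 330.1°; drift +10.7° → track 340.8°, groundspeed 188.4 kt
Leg 6: heading 122.1°; drift -8.4° → track 113.7°, groundspeed 206.2 kt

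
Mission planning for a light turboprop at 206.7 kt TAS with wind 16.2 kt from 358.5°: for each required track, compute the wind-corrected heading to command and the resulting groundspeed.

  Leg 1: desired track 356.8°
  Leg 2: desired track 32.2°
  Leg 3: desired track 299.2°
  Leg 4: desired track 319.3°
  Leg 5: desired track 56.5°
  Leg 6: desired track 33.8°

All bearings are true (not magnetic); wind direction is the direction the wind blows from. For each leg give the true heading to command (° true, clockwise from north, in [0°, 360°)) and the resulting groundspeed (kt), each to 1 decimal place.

Leg 1: desired track 356.8°; wind correction +0.1° → command heading 356.9°, groundspeed 190.5 kt
Leg 2: desired track 32.2°; wind correction -2.5° → command heading 29.7°, groundspeed 193.0 kt
Leg 3: desired track 299.2°; wind correction +3.9° → command heading 303.1°, groundspeed 198.0 kt
Leg 4: desired track 319.3°; wind correction +2.8° → command heading 322.1°, groundspeed 193.9 kt
Leg 5: desired track 56.5°; wind correction -3.8° → command heading 52.7°, groundspeed 197.7 kt
Leg 6: desired track 33.8°; wind correction -2.6° → command heading 31.2°, groundspeed 193.3 kt

Leg 1: heading=356.9°, groundspeed=190.5 kt
Leg 2: heading=29.7°, groundspeed=193.0 kt
Leg 3: heading=303.1°, groundspeed=198.0 kt
Leg 4: heading=322.1°, groundspeed=193.9 kt
Leg 5: heading=52.7°, groundspeed=197.7 kt
Leg 6: heading=31.2°, groundspeed=193.3 kt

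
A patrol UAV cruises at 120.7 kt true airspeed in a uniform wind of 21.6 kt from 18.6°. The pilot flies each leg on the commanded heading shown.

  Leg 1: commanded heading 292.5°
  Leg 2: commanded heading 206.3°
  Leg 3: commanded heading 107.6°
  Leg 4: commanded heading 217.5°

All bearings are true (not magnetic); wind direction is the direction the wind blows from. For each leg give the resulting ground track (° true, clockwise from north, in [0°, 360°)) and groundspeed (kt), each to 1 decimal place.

Leg 1: track=282.3°, groundspeed=121.2 kt
Leg 2: track=205.1°, groundspeed=142.1 kt
Leg 3: track=117.8°, groundspeed=122.2 kt
Leg 4: track=214.7°, groundspeed=141.3 kt

Leg 1: heading 292.5°; drift -10.2° → track 282.3°, groundspeed 121.2 kt
Leg 2: heading 206.3°; drift -1.2° → track 205.1°, groundspeed 142.1 kt
Leg 3: heading 107.6°; drift +10.2° → track 117.8°, groundspeed 122.2 kt
Leg 4: heading 217.5°; drift -2.8° → track 214.7°, groundspeed 141.3 kt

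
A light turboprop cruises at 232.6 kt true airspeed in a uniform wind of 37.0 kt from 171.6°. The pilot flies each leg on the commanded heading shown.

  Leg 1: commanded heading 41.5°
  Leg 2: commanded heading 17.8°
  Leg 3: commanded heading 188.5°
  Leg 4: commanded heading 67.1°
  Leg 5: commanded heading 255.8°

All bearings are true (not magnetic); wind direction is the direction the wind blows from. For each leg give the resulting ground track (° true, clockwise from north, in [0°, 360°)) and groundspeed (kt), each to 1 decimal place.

Leg 1: heading 41.5°; drift -6.3° → track 35.2°, groundspeed 258.0 kt
Leg 2: heading 17.8°; drift -3.5° → track 14.3°, groundspeed 266.3 kt
Leg 3: heading 188.5°; drift +3.1° → track 191.6°, groundspeed 197.5 kt
Leg 4: heading 67.1°; drift -8.4° → track 58.7°, groundspeed 244.5 kt
Leg 5: heading 255.8°; drift +9.1° → track 264.9°, groundspeed 231.8 kt

Leg 1: track=35.2°, groundspeed=258.0 kt
Leg 2: track=14.3°, groundspeed=266.3 kt
Leg 3: track=191.6°, groundspeed=197.5 kt
Leg 4: track=58.7°, groundspeed=244.5 kt
Leg 5: track=264.9°, groundspeed=231.8 kt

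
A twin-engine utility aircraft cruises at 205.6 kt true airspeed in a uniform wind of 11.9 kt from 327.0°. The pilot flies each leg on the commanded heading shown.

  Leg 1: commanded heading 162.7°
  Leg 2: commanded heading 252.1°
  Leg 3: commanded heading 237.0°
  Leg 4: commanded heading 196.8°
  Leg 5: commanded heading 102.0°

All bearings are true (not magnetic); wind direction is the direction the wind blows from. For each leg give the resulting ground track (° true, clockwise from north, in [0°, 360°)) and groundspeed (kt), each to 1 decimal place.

Leg 1: track=161.9°, groundspeed=217.1 kt
Leg 2: track=248.9°, groundspeed=202.8 kt
Leg 3: track=233.7°, groundspeed=205.9 kt
Leg 4: track=194.4°, groundspeed=213.5 kt
Leg 5: track=104.3°, groundspeed=214.2 kt

Leg 1: heading 162.7°; drift -0.8° → track 161.9°, groundspeed 217.1 kt
Leg 2: heading 252.1°; drift -3.2° → track 248.9°, groundspeed 202.8 kt
Leg 3: heading 237.0°; drift -3.3° → track 233.7°, groundspeed 205.9 kt
Leg 4: heading 196.8°; drift -2.4° → track 194.4°, groundspeed 213.5 kt
Leg 5: heading 102.0°; drift +2.3° → track 104.3°, groundspeed 214.2 kt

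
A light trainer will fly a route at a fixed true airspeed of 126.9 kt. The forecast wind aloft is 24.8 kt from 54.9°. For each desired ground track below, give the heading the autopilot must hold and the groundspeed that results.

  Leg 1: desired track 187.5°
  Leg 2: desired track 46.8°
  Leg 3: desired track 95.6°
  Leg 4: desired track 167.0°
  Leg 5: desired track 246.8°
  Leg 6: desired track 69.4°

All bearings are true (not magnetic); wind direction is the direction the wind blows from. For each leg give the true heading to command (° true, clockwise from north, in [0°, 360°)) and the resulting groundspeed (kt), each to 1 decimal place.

Leg 1: heading=179.2°, groundspeed=142.4 kt
Leg 2: heading=48.4°, groundspeed=102.3 kt
Leg 3: heading=88.3°, groundspeed=107.1 kt
Leg 4: heading=156.6°, groundspeed=134.1 kt
Leg 5: heading=249.1°, groundspeed=151.1 kt
Leg 6: heading=66.6°, groundspeed=102.7 kt

Leg 1: desired track 187.5°; wind correction -8.3° → command heading 179.2°, groundspeed 142.4 kt
Leg 2: desired track 46.8°; wind correction +1.6° → command heading 48.4°, groundspeed 102.3 kt
Leg 3: desired track 95.6°; wind correction -7.3° → command heading 88.3°, groundspeed 107.1 kt
Leg 4: desired track 167.0°; wind correction -10.4° → command heading 156.6°, groundspeed 134.1 kt
Leg 5: desired track 246.8°; wind correction +2.3° → command heading 249.1°, groundspeed 151.1 kt
Leg 6: desired track 69.4°; wind correction -2.8° → command heading 66.6°, groundspeed 102.7 kt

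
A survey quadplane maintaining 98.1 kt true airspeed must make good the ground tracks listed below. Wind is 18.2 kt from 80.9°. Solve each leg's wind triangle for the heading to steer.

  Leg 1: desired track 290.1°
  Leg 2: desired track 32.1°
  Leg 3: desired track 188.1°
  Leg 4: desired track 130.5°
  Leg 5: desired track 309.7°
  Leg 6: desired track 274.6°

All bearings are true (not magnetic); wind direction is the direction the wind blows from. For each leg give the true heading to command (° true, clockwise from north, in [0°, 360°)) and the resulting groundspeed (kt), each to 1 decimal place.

Leg 1: heading=295.3°, groundspeed=113.6 kt
Leg 2: heading=40.1°, groundspeed=85.2 kt
Leg 3: heading=177.9°, groundspeed=101.9 kt
Leg 4: heading=122.4°, groundspeed=85.3 kt
Leg 5: heading=317.7°, groundspeed=109.1 kt
Leg 6: heading=277.1°, groundspeed=115.7 kt

Leg 1: desired track 290.1°; wind correction +5.2° → command heading 295.3°, groundspeed 113.6 kt
Leg 2: desired track 32.1°; wind correction +8.0° → command heading 40.1°, groundspeed 85.2 kt
Leg 3: desired track 188.1°; wind correction -10.2° → command heading 177.9°, groundspeed 101.9 kt
Leg 4: desired track 130.5°; wind correction -8.1° → command heading 122.4°, groundspeed 85.3 kt
Leg 5: desired track 309.7°; wind correction +8.0° → command heading 317.7°, groundspeed 109.1 kt
Leg 6: desired track 274.6°; wind correction +2.5° → command heading 277.1°, groundspeed 115.7 kt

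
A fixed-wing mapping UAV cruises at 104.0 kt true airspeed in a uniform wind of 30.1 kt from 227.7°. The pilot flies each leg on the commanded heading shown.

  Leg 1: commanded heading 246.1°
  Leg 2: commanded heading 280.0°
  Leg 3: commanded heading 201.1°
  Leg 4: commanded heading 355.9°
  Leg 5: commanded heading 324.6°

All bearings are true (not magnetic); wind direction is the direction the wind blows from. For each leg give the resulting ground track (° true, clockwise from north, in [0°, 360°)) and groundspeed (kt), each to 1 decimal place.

Leg 1: heading 246.1°; drift +7.2° → track 253.3°, groundspeed 76.0 kt
Leg 2: heading 280.0°; drift +15.5° → track 295.5°, groundspeed 88.8 kt
Leg 3: heading 201.1°; drift -9.9° → track 191.2°, groundspeed 78.3 kt
Leg 4: heading 355.9°; drift +10.9° → track 6.8°, groundspeed 124.9 kt
Leg 5: heading 324.6°; drift +15.5° → track 340.1°, groundspeed 111.7 kt

Leg 1: track=253.3°, groundspeed=76.0 kt
Leg 2: track=295.5°, groundspeed=88.8 kt
Leg 3: track=191.2°, groundspeed=78.3 kt
Leg 4: track=6.8°, groundspeed=124.9 kt
Leg 5: track=340.1°, groundspeed=111.7 kt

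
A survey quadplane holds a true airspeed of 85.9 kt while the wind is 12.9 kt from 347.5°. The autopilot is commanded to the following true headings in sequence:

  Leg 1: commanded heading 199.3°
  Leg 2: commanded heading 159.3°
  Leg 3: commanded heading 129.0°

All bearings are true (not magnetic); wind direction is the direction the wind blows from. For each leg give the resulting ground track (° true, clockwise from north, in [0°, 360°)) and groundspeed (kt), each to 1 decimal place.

Leg 1: heading 199.3°; drift -4.0° → track 195.3°, groundspeed 97.1 kt
Leg 2: heading 159.3°; drift +1.1° → track 160.4°, groundspeed 98.7 kt
Leg 3: heading 129.0°; drift +4.8° → track 133.8°, groundspeed 96.3 kt

Leg 1: track=195.3°, groundspeed=97.1 kt
Leg 2: track=160.4°, groundspeed=98.7 kt
Leg 3: track=133.8°, groundspeed=96.3 kt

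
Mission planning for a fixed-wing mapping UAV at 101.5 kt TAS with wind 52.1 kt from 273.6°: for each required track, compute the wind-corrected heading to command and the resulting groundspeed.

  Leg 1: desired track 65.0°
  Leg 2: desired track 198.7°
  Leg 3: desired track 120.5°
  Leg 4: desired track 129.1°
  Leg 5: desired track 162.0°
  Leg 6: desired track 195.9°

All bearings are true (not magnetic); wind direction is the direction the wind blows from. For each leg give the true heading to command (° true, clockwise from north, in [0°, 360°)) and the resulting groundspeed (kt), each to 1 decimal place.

Leg 1: heading=50.8°, groundspeed=144.1 kt
Leg 2: heading=228.4°, groundspeed=74.6 kt
Leg 3: heading=133.9°, groundspeed=145.2 kt
Leg 4: heading=146.4°, groundspeed=139.3 kt
Leg 5: heading=190.5°, groundspeed=108.4 kt
Leg 6: heading=226.0°, groundspeed=76.7 kt

Leg 1: desired track 65.0°; wind correction -14.2° → command heading 50.8°, groundspeed 144.1 kt
Leg 2: desired track 198.7°; wind correction +29.7° → command heading 228.4°, groundspeed 74.6 kt
Leg 3: desired track 120.5°; wind correction +13.4° → command heading 133.9°, groundspeed 145.2 kt
Leg 4: desired track 129.1°; wind correction +17.3° → command heading 146.4°, groundspeed 139.3 kt
Leg 5: desired track 162.0°; wind correction +28.5° → command heading 190.5°, groundspeed 108.4 kt
Leg 6: desired track 195.9°; wind correction +30.1° → command heading 226.0°, groundspeed 76.7 kt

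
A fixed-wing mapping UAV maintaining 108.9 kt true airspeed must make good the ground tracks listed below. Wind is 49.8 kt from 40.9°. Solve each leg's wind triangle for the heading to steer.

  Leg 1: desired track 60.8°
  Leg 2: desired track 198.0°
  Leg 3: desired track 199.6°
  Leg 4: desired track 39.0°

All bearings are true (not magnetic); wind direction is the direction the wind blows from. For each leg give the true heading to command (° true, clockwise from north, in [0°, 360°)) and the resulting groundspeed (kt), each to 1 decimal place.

Leg 1: desired track 60.8°; wind correction -9.0° → command heading 51.8°, groundspeed 60.7 kt
Leg 2: desired track 198.0°; wind correction -10.3° → command heading 187.7°, groundspeed 153.0 kt
Leg 3: desired track 199.6°; wind correction -9.6° → command heading 190.0°, groundspeed 153.8 kt
Leg 4: desired track 39.0°; wind correction +0.9° → command heading 39.9°, groundspeed 59.1 kt

Leg 1: heading=51.8°, groundspeed=60.7 kt
Leg 2: heading=187.7°, groundspeed=153.0 kt
Leg 3: heading=190.0°, groundspeed=153.8 kt
Leg 4: heading=39.9°, groundspeed=59.1 kt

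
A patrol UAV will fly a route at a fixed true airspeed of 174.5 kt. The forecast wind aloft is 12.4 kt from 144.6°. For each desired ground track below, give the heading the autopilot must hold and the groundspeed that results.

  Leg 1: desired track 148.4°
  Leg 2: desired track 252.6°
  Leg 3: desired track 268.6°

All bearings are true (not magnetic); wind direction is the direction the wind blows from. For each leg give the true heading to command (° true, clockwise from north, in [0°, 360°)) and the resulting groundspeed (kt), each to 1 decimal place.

Leg 1: desired track 148.4°; wind correction -0.3° → command heading 148.1°, groundspeed 162.1 kt
Leg 2: desired track 252.6°; wind correction -3.9° → command heading 248.7°, groundspeed 177.9 kt
Leg 3: desired track 268.6°; wind correction -3.4° → command heading 265.2°, groundspeed 181.1 kt

Leg 1: heading=148.1°, groundspeed=162.1 kt
Leg 2: heading=248.7°, groundspeed=177.9 kt
Leg 3: heading=265.2°, groundspeed=181.1 kt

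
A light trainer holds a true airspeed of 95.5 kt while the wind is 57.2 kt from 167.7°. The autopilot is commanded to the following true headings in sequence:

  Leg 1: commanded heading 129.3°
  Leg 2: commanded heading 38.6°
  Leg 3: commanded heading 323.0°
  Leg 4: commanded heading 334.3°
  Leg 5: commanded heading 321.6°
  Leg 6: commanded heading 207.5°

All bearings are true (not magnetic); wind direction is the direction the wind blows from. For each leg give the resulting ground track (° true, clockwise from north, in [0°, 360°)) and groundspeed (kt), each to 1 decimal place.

Leg 1: heading 129.3°; drift -35.0° → track 94.3°, groundspeed 61.9 kt
Leg 2: heading 38.6°; drift -18.6° → track 20.0°, groundspeed 138.9 kt
Leg 3: heading 323.0°; drift +9.2° → track 332.2°, groundspeed 149.4 kt
Leg 4: heading 334.3°; drift +5.0° → track 339.3°, groundspeed 151.7 kt
Leg 5: heading 321.6°; drift +9.7° → track 331.3°, groundspeed 149.0 kt
Leg 6: heading 207.5°; drift +35.4° → track 242.9°, groundspeed 63.2 kt

Leg 1: track=94.3°, groundspeed=61.9 kt
Leg 2: track=20.0°, groundspeed=138.9 kt
Leg 3: track=332.2°, groundspeed=149.4 kt
Leg 4: track=339.3°, groundspeed=151.7 kt
Leg 5: track=331.3°, groundspeed=149.0 kt
Leg 6: track=242.9°, groundspeed=63.2 kt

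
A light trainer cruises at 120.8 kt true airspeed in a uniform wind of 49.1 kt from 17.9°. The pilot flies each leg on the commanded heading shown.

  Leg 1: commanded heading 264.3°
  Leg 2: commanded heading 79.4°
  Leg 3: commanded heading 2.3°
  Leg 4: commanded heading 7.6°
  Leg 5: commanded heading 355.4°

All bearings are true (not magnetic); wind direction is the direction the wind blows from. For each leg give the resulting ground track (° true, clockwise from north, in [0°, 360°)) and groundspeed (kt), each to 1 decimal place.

Leg 1: track=246.5°, groundspeed=147.5 kt
Leg 2: track=103.3°, groundspeed=106.5 kt
Leg 3: track=352.1°, groundspeed=74.7 kt
Leg 4: track=0.7°, groundspeed=73.0 kt
Leg 5: track=341.4°, groundspeed=77.7 kt

Leg 1: heading 264.3°; drift -17.8° → track 246.5°, groundspeed 147.5 kt
Leg 2: heading 79.4°; drift +23.9° → track 103.3°, groundspeed 106.5 kt
Leg 3: heading 2.3°; drift -10.2° → track 352.1°, groundspeed 74.7 kt
Leg 4: heading 7.6°; drift -6.9° → track 0.7°, groundspeed 73.0 kt
Leg 5: heading 355.4°; drift -14.0° → track 341.4°, groundspeed 77.7 kt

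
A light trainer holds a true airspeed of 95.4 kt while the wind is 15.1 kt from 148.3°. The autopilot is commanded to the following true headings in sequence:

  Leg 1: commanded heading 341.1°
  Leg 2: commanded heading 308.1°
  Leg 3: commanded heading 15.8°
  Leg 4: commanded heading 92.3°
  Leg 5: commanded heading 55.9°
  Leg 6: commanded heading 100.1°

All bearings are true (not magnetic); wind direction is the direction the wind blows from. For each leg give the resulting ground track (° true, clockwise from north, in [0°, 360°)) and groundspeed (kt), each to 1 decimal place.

Leg 1: track=339.4°, groundspeed=110.2 kt
Leg 2: track=310.8°, groundspeed=109.7 kt
Leg 3: track=9.8°, groundspeed=106.2 kt
Leg 4: track=84.1°, groundspeed=87.9 kt
Leg 5: track=47.0°, groundspeed=97.2 kt
Leg 6: track=92.6°, groundspeed=86.1 kt

Leg 1: heading 341.1°; drift -1.7° → track 339.4°, groundspeed 110.2 kt
Leg 2: heading 308.1°; drift +2.7° → track 310.8°, groundspeed 109.7 kt
Leg 3: heading 15.8°; drift -6.0° → track 9.8°, groundspeed 106.2 kt
Leg 4: heading 92.3°; drift -8.2° → track 84.1°, groundspeed 87.9 kt
Leg 5: heading 55.9°; drift -8.9° → track 47.0°, groundspeed 97.2 kt
Leg 6: heading 100.1°; drift -7.5° → track 92.6°, groundspeed 86.1 kt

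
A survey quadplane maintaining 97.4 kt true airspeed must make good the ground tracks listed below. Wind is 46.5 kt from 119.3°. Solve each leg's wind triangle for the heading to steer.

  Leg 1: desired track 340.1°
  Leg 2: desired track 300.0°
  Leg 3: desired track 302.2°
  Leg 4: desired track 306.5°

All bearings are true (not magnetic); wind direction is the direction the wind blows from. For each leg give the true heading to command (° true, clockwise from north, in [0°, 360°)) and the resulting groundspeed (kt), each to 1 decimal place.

Leg 1: heading=358.3°, groundspeed=127.7 kt
Leg 2: heading=300.3°, groundspeed=143.9 kt
Leg 3: heading=303.6°, groundspeed=143.8 kt
Leg 4: heading=309.9°, groundspeed=143.4 kt

Leg 1: desired track 340.1°; wind correction +18.2° → command heading 358.3°, groundspeed 127.7 kt
Leg 2: desired track 300.0°; wind correction +0.3° → command heading 300.3°, groundspeed 143.9 kt
Leg 3: desired track 302.2°; wind correction +1.4° → command heading 303.6°, groundspeed 143.8 kt
Leg 4: desired track 306.5°; wind correction +3.4° → command heading 309.9°, groundspeed 143.4 kt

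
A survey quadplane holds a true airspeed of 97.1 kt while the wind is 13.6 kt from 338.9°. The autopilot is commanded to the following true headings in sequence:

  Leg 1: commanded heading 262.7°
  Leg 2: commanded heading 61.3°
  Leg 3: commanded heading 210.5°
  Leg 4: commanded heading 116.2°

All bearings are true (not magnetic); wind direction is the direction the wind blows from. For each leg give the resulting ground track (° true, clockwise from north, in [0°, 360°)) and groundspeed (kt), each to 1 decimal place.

Leg 1: track=254.7°, groundspeed=94.8 kt
Leg 2: track=69.4°, groundspeed=96.3 kt
Leg 3: track=204.7°, groundspeed=106.1 kt
Leg 4: track=121.1°, groundspeed=107.5 kt

Leg 1: heading 262.7°; drift -8.0° → track 254.7°, groundspeed 94.8 kt
Leg 2: heading 61.3°; drift +8.1° → track 69.4°, groundspeed 96.3 kt
Leg 3: heading 210.5°; drift -5.8° → track 204.7°, groundspeed 106.1 kt
Leg 4: heading 116.2°; drift +4.9° → track 121.1°, groundspeed 107.5 kt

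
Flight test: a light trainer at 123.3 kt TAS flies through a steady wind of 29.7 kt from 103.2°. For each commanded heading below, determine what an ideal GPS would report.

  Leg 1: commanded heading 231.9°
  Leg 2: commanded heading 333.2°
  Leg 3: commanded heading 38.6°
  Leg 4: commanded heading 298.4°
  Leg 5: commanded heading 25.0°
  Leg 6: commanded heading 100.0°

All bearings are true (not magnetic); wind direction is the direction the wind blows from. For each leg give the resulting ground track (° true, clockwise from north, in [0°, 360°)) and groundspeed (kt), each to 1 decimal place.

Leg 1: heading 231.9°; drift +9.3° → track 241.2°, groundspeed 143.8 kt
Leg 2: heading 333.2°; drift -9.1° → track 324.1°, groundspeed 144.2 kt
Leg 3: heading 38.6°; drift -13.6° → track 25.0°, groundspeed 113.8 kt
Leg 4: heading 298.4°; drift -2.9° → track 295.5°, groundspeed 152.2 kt
Leg 5: heading 25.0°; drift -13.9° → track 11.1°, groundspeed 120.8 kt
Leg 6: heading 100.0°; drift -1.0° → track 99.0°, groundspeed 93.7 kt

Leg 1: track=241.2°, groundspeed=143.8 kt
Leg 2: track=324.1°, groundspeed=144.2 kt
Leg 3: track=25.0°, groundspeed=113.8 kt
Leg 4: track=295.5°, groundspeed=152.2 kt
Leg 5: track=11.1°, groundspeed=120.8 kt
Leg 6: track=99.0°, groundspeed=93.7 kt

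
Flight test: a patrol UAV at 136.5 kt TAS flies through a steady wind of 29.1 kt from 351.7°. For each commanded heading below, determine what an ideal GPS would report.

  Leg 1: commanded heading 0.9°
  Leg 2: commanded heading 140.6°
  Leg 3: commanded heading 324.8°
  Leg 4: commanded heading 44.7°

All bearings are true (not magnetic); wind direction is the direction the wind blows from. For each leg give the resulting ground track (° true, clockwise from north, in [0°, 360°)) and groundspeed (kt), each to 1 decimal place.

Leg 1: track=3.4°, groundspeed=107.9 kt
Leg 2: track=145.9°, groundspeed=162.1 kt
Leg 3: track=318.0°, groundspeed=111.3 kt
Leg 4: track=55.8°, groundspeed=121.2 kt

Leg 1: heading 0.9°; drift +2.5° → track 3.4°, groundspeed 107.9 kt
Leg 2: heading 140.6°; drift +5.3° → track 145.9°, groundspeed 162.1 kt
Leg 3: heading 324.8°; drift -6.8° → track 318.0°, groundspeed 111.3 kt
Leg 4: heading 44.7°; drift +11.1° → track 55.8°, groundspeed 121.2 kt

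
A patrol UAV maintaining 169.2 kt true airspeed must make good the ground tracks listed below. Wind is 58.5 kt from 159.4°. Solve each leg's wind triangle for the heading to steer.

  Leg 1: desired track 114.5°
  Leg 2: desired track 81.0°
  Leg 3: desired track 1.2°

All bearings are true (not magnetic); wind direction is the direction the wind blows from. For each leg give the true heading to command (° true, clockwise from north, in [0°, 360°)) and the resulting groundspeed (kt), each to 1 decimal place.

Leg 1: heading=128.6°, groundspeed=122.6 kt
Leg 2: heading=100.8°, groundspeed=147.4 kt
Leg 3: heading=8.6°, groundspeed=222.1 kt

Leg 1: desired track 114.5°; wind correction +14.1° → command heading 128.6°, groundspeed 122.6 kt
Leg 2: desired track 81.0°; wind correction +19.8° → command heading 100.8°, groundspeed 147.4 kt
Leg 3: desired track 1.2°; wind correction +7.4° → command heading 8.6°, groundspeed 222.1 kt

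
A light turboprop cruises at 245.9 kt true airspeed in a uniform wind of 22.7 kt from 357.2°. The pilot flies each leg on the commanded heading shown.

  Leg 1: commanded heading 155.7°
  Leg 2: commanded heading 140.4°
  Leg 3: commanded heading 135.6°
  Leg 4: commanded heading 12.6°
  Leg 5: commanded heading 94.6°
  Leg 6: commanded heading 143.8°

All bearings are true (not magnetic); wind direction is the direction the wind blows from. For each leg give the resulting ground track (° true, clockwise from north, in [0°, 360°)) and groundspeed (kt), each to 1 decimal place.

Leg 1: track=157.5°, groundspeed=267.2 kt
Leg 2: track=143.3°, groundspeed=264.4 kt
Leg 3: track=138.9°, groundspeed=263.3 kt
Leg 4: track=14.1°, groundspeed=224.1 kt
Leg 5: track=99.8°, groundspeed=249.8 kt
Leg 6: track=146.5°, groundspeed=265.1 kt

Leg 1: heading 155.7°; drift +1.8° → track 157.5°, groundspeed 267.2 kt
Leg 2: heading 140.4°; drift +2.9° → track 143.3°, groundspeed 264.4 kt
Leg 3: heading 135.6°; drift +3.3° → track 138.9°, groundspeed 263.3 kt
Leg 4: heading 12.6°; drift +1.5° → track 14.1°, groundspeed 224.1 kt
Leg 5: heading 94.6°; drift +5.2° → track 99.8°, groundspeed 249.8 kt
Leg 6: heading 143.8°; drift +2.7° → track 146.5°, groundspeed 265.1 kt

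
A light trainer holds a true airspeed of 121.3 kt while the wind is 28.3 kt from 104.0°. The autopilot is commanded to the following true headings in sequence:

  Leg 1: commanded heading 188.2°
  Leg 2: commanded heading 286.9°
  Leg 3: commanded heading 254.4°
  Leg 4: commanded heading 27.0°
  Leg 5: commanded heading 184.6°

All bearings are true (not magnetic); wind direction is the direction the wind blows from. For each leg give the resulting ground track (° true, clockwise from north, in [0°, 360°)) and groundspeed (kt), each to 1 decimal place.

Leg 1: track=201.6°, groundspeed=121.7 kt
Leg 2: track=286.4°, groundspeed=149.6 kt
Leg 3: track=259.9°, groundspeed=146.6 kt
Leg 4: track=13.5°, groundspeed=118.2 kt
Leg 5: track=198.1°, groundspeed=120.0 kt

Leg 1: heading 188.2°; drift +13.4° → track 201.6°, groundspeed 121.7 kt
Leg 2: heading 286.9°; drift -0.5° → track 286.4°, groundspeed 149.6 kt
Leg 3: heading 254.4°; drift +5.5° → track 259.9°, groundspeed 146.6 kt
Leg 4: heading 27.0°; drift -13.5° → track 13.5°, groundspeed 118.2 kt
Leg 5: heading 184.6°; drift +13.5° → track 198.1°, groundspeed 120.0 kt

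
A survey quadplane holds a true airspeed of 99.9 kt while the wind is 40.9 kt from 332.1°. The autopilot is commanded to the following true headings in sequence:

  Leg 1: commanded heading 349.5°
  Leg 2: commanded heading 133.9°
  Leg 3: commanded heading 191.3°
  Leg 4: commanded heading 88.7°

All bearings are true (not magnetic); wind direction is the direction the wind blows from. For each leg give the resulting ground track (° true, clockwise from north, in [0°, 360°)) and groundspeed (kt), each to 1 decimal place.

Leg 1: track=0.9°, groundspeed=62.1 kt
Leg 2: track=139.2°, groundspeed=139.3 kt
Leg 3: track=180.2°, groundspeed=134.1 kt
Leg 4: track=105.9°, groundspeed=123.7 kt

Leg 1: heading 349.5°; drift +11.4° → track 0.9°, groundspeed 62.1 kt
Leg 2: heading 133.9°; drift +5.3° → track 139.2°, groundspeed 139.3 kt
Leg 3: heading 191.3°; drift -11.1° → track 180.2°, groundspeed 134.1 kt
Leg 4: heading 88.7°; drift +17.2° → track 105.9°, groundspeed 123.7 kt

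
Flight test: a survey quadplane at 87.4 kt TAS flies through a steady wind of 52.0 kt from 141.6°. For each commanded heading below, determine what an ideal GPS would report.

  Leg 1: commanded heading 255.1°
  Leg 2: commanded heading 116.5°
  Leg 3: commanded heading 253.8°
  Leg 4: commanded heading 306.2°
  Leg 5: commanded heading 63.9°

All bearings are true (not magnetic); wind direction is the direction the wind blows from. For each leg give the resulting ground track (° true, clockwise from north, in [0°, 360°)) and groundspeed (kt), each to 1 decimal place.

Leg 1: track=278.9°, groundspeed=118.2 kt
Leg 2: track=87.8°, groundspeed=46.0 kt
Leg 3: track=278.0°, groundspeed=117.4 kt
Leg 4: track=311.9°, groundspeed=138.2 kt
Leg 5: track=30.2°, groundspeed=91.7 kt

Leg 1: heading 255.1°; drift +23.8° → track 278.9°, groundspeed 118.2 kt
Leg 2: heading 116.5°; drift -28.7° → track 87.8°, groundspeed 46.0 kt
Leg 3: heading 253.8°; drift +24.2° → track 278.0°, groundspeed 117.4 kt
Leg 4: heading 306.2°; drift +5.7° → track 311.9°, groundspeed 138.2 kt
Leg 5: heading 63.9°; drift -33.7° → track 30.2°, groundspeed 91.7 kt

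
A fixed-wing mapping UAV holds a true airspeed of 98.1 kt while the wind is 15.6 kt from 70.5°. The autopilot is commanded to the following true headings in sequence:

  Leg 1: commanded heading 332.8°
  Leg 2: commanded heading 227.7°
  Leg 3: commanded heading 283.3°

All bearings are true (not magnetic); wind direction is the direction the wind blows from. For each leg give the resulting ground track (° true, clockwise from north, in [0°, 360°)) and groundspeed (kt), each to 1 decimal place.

Leg 1: track=324.0°, groundspeed=101.4 kt
Leg 2: track=230.8°, groundspeed=112.6 kt
Leg 3: track=279.0°, groundspeed=111.5 kt

Leg 1: heading 332.8°; drift -8.8° → track 324.0°, groundspeed 101.4 kt
Leg 2: heading 227.7°; drift +3.1° → track 230.8°, groundspeed 112.6 kt
Leg 3: heading 283.3°; drift -4.3° → track 279.0°, groundspeed 111.5 kt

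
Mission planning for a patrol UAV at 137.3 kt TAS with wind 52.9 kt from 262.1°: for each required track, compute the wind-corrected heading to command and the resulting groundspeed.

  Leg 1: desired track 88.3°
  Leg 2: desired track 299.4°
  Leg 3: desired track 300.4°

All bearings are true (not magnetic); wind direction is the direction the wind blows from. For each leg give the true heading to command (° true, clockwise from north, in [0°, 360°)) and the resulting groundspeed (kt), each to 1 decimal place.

Leg 1: desired track 88.3°; wind correction +2.4° → command heading 90.7°, groundspeed 189.8 kt
Leg 2: desired track 299.4°; wind correction -13.5° → command heading 285.9°, groundspeed 91.4 kt
Leg 3: desired track 300.4°; wind correction -13.8° → command heading 286.6°, groundspeed 91.8 kt

Leg 1: heading=90.7°, groundspeed=189.8 kt
Leg 2: heading=285.9°, groundspeed=91.4 kt
Leg 3: heading=286.6°, groundspeed=91.8 kt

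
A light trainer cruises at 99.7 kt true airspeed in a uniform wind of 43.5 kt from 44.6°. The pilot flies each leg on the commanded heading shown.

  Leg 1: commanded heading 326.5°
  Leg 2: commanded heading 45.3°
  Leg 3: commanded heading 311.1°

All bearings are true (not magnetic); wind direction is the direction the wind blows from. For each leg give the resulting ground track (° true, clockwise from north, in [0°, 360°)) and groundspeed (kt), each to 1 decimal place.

Leg 1: heading 326.5°; drift -25.1° → track 301.4°, groundspeed 100.2 kt
Leg 2: heading 45.3°; drift +0.5° → track 45.8°, groundspeed 56.2 kt
Leg 3: heading 311.1°; drift -23.0° → track 288.1°, groundspeed 111.2 kt

Leg 1: track=301.4°, groundspeed=100.2 kt
Leg 2: track=45.8°, groundspeed=56.2 kt
Leg 3: track=288.1°, groundspeed=111.2 kt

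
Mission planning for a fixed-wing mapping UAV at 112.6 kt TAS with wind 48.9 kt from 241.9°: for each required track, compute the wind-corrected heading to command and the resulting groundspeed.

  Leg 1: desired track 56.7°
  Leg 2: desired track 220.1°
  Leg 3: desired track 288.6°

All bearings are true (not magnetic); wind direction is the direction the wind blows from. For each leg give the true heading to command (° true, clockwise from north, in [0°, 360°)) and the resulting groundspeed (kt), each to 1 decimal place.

Leg 1: desired track 56.7°; wind correction -2.3° → command heading 54.4°, groundspeed 161.2 kt
Leg 2: desired track 220.1°; wind correction +9.3° → command heading 229.4°, groundspeed 65.7 kt
Leg 3: desired track 288.6°; wind correction -18.4° → command heading 270.2°, groundspeed 73.3 kt

Leg 1: heading=54.4°, groundspeed=161.2 kt
Leg 2: heading=229.4°, groundspeed=65.7 kt
Leg 3: heading=270.2°, groundspeed=73.3 kt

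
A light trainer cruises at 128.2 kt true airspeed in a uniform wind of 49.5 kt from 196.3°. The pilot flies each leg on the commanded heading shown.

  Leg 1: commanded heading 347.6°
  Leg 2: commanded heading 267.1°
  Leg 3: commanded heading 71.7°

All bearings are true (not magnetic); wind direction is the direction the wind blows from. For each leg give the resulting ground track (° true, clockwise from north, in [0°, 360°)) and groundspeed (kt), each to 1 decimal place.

Leg 1: track=355.5°, groundspeed=173.3 kt
Leg 2: track=289.8°, groundspeed=121.3 kt
Leg 3: track=57.1°, groundspeed=161.5 kt

Leg 1: heading 347.6°; drift +7.9° → track 355.5°, groundspeed 173.3 kt
Leg 2: heading 267.1°; drift +22.7° → track 289.8°, groundspeed 121.3 kt
Leg 3: heading 71.7°; drift -14.6° → track 57.1°, groundspeed 161.5 kt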